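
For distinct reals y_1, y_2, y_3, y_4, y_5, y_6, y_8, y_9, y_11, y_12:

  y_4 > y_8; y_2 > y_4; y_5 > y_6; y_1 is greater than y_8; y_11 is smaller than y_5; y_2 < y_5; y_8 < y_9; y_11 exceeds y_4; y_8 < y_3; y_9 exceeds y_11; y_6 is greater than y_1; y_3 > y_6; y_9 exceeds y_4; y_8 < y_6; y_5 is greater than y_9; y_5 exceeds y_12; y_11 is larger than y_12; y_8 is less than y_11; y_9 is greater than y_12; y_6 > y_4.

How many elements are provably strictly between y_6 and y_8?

The relations place y_8 below y_6. An element lies strictly between them when it is forced above y_8 and also forced below y_6.
Above y_8: {y_1, y_4, y_2, y_11, y_9, y_5, y_3}. Below y_6: {y_1, y_4}.
Intersection: {y_1, y_4} — 2.

2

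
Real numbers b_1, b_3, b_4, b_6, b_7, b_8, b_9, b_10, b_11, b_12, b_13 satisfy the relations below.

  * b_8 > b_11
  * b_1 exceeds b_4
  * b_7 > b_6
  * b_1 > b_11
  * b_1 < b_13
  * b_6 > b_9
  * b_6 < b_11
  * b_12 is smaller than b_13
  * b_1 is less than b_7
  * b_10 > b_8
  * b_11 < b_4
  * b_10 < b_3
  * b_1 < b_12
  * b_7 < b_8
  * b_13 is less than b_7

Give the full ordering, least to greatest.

b_9 < b_6 < b_11 < b_4 < b_1 < b_12 < b_13 < b_7 < b_8 < b_10 < b_3

Each adjacent pair is fixed by a given relation: b_9 < b_6; b_6 < b_11; b_11 < b_4; b_4 < b_1; b_1 < b_12; b_12 < b_13; b_13 < b_7; b_7 < b_8; b_8 < b_10; b_10 < b_3. Chaining them end to end gives the full order.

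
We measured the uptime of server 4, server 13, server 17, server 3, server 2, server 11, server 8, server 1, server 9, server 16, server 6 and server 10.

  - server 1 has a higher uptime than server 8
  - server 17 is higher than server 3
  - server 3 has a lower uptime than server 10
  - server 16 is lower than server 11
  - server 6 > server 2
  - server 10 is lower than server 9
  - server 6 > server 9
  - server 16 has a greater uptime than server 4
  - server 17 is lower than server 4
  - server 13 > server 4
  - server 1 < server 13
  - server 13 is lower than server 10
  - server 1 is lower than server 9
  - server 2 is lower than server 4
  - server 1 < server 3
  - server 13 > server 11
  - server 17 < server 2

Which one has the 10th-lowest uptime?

Chaining the given pairs: server 8 < server 1 < server 3 < server 17 < server 2 < server 4 < server 16 < server 11 < server 13 < server 10 < server 9 < server 6.
The 10th smallest is server 10.

server 10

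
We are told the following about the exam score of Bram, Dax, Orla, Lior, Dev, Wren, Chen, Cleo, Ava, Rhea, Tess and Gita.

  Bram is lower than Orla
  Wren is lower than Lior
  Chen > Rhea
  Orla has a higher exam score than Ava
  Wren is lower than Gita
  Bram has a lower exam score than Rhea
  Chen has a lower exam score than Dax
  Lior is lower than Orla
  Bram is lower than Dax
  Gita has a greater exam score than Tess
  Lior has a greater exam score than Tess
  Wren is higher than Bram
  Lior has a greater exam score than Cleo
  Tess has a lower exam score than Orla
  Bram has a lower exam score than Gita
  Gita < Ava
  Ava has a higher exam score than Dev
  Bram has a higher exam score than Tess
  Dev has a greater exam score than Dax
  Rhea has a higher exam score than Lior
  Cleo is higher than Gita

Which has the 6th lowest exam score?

Lior

Chaining the given pairs: Tess < Bram < Wren < Gita < Cleo < Lior < Rhea < Chen < Dax < Dev < Ava < Orla.
The 6th smallest is Lior.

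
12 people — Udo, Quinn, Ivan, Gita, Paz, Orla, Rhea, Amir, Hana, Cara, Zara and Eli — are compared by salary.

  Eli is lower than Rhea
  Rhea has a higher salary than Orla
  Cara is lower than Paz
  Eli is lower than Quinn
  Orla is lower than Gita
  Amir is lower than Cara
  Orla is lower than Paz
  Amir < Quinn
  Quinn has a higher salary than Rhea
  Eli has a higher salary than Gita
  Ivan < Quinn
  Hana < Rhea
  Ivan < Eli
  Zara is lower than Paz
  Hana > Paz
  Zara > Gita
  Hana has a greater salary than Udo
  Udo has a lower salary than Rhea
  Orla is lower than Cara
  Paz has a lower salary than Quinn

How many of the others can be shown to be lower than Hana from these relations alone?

Directly below Hana: Udo, Paz.
One step further: Orla, Cara, Zara (5 so far).
One step further: Amir, Gita (7 so far).
No other element is forced below Hana by the given relations, so the count is 7.

7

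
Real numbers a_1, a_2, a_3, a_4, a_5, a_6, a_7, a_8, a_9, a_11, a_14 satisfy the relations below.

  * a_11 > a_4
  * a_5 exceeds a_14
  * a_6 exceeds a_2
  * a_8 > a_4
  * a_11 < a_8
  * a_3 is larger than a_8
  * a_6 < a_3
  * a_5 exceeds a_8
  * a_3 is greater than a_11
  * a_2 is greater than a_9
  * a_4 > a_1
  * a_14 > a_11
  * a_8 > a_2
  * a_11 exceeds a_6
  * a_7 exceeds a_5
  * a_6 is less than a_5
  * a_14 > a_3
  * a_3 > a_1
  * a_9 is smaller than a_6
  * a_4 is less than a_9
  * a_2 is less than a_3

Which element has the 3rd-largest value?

Piecing the relations together gives one ordering: a_1 < a_4 < a_9 < a_2 < a_6 < a_11 < a_8 < a_3 < a_14 < a_5 < a_7.
The 3rd largest is a_14.

a_14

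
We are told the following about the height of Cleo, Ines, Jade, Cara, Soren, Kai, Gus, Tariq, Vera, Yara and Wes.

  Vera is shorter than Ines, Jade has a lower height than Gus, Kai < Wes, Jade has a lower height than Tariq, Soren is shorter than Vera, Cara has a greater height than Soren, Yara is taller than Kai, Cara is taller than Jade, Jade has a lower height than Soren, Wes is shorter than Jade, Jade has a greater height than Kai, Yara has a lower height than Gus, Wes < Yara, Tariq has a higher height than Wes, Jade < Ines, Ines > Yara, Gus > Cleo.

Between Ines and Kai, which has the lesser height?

Kai < Wes and Wes < Jade give Kai < Jade.
With Jade < Soren: Kai < Wes < Jade < Soren.
Then Soren < Vera extends the chain to Vera.
With Vera < Ines: Kai < Wes < Jade < Soren < Vera < Ines.
So Kai < Ines; Kai is the shorter of the two.

Kai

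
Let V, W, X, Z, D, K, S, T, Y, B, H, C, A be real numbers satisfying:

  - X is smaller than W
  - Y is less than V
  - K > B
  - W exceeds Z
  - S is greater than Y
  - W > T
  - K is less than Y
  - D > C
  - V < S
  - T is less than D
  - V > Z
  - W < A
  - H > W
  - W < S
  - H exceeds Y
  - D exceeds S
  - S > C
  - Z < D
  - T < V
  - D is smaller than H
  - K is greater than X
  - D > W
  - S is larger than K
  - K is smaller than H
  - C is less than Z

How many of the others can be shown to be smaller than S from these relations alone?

9

Directly below S: C, K, Y, W, V.
One step further: T, X, B, Z (9 so far).
No other element is forced below S by the given relations, so the count is 9.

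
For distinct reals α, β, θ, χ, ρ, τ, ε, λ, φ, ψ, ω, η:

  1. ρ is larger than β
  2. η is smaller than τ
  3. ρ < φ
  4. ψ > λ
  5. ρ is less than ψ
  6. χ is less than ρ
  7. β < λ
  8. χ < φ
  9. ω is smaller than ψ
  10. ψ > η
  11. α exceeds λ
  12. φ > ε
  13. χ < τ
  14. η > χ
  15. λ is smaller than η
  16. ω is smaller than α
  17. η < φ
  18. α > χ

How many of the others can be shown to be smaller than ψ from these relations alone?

Directly below ψ: λ, ω, η, ρ.
One step further: β, χ (6 so far).
No other element is forced below ψ by the given relations, so the count is 6.

6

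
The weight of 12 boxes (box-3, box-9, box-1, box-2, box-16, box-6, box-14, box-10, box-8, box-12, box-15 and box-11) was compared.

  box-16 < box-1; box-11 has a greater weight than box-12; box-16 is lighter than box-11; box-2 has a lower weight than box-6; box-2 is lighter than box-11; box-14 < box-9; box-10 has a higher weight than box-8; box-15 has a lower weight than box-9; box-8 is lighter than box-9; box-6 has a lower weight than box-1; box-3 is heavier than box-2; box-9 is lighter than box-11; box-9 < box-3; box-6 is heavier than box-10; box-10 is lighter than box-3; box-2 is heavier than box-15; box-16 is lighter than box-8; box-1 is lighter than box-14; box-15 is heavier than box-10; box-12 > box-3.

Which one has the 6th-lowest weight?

box-6

The consecutive relations fix a unique order: box-16 < box-8 < box-10 < box-15 < box-2 < box-6 < box-1 < box-14 < box-9 < box-3 < box-12 < box-11.
The 6th smallest is box-6.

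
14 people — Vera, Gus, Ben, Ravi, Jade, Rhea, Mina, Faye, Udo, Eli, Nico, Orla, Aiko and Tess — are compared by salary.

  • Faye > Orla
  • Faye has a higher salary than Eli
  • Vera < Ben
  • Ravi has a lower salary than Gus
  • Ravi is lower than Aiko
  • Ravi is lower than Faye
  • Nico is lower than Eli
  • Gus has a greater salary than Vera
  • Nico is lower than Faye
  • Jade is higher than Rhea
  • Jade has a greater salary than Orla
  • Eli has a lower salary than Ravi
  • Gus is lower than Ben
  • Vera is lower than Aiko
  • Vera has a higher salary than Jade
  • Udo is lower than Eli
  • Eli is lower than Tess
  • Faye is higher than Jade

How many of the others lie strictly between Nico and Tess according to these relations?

Chaining upward from Nico reaches: Eli, Ravi, Faye, Gus, Ben, Aiko.
Chaining downward from Tess reaches: Udo, Eli.
Strictly between Nico and Tess are those in both lists: Eli — 1 element.

1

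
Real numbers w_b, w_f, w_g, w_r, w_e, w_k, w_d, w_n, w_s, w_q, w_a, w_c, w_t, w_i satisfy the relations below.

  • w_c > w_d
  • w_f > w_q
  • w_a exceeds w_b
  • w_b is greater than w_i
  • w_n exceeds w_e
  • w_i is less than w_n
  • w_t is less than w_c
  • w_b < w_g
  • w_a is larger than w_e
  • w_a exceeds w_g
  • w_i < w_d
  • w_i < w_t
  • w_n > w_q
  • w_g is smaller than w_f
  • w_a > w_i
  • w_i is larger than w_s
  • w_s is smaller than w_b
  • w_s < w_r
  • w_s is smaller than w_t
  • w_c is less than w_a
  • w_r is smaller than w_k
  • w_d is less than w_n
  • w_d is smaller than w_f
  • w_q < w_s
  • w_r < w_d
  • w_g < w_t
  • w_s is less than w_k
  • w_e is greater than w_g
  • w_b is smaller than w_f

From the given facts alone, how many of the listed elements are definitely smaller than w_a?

10

Directly below w_a: w_i, w_b, w_g, w_e, w_c.
One step further: w_s, w_d, w_t (8 so far).
One step further: w_q, w_r (10 so far).
No other element is forced below w_a by the given relations, so the count is 10.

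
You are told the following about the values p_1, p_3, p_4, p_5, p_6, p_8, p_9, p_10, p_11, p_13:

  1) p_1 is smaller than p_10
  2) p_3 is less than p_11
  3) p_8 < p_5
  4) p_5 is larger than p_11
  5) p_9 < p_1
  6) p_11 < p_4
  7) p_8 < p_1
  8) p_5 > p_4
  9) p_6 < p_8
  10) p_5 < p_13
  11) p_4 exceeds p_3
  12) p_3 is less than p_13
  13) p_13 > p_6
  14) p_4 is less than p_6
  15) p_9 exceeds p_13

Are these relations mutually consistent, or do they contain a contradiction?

Every relation is compatible with p_3 < p_11 < p_4 < p_6 < p_8 < p_5 < p_13 < p_9 < p_1 < p_10; the set is consistent.

consistent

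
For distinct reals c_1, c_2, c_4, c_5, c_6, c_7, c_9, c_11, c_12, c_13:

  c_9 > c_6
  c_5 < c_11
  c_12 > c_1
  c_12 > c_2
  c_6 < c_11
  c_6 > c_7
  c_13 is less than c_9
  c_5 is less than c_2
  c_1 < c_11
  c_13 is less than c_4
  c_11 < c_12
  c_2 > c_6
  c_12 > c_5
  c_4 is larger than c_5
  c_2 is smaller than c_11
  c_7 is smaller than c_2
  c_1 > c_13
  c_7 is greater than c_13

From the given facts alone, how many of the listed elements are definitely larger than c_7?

Directly above c_7: c_6, c_2.
One step further: c_11, c_9, c_12 (5 so far).
No other element is forced above c_7 by the given relations, so the count is 5.

5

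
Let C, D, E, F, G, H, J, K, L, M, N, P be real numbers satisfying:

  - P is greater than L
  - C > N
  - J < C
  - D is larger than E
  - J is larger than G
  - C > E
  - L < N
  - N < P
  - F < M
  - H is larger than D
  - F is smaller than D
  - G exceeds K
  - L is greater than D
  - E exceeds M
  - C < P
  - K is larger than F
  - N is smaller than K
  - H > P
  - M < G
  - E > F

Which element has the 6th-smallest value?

Piecing the relations together gives one ordering: F < M < E < D < L < N < K < G < J < C < P < H.
The 6th smallest is N.

N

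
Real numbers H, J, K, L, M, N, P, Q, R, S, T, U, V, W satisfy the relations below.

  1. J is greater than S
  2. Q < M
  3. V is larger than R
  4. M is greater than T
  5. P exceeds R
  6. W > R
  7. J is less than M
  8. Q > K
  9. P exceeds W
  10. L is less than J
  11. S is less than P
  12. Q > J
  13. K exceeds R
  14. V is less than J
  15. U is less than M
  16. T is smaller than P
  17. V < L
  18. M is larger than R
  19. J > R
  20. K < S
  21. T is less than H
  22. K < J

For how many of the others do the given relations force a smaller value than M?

9

From M the given relations immediately reach R, T, U, J, Q.
From those, V, K, S, L — 9 in total.
Nothing else is reachable below M; 9 in all.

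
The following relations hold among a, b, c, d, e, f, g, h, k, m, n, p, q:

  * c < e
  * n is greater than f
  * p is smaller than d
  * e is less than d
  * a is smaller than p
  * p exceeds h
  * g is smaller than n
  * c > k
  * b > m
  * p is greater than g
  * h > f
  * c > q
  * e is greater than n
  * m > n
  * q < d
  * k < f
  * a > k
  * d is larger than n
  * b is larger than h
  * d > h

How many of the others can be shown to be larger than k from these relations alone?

10

From k the given relations immediately reach f, a, c.
From those, h, n, e, p — 7 in total.
From those, m, d, b — 10 in total.
Nothing else is reachable above k; 10 in all.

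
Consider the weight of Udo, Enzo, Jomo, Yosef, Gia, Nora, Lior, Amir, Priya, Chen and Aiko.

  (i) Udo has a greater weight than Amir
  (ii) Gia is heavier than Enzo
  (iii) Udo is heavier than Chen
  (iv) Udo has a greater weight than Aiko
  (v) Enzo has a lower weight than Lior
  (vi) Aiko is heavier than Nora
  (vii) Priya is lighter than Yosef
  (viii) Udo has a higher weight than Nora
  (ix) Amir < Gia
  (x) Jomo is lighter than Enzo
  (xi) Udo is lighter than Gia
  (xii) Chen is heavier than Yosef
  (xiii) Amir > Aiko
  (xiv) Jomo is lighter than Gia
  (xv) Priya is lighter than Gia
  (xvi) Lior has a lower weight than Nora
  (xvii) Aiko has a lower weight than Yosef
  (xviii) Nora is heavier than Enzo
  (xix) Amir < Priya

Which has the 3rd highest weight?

The consecutive relations fix a unique order: Jomo < Enzo < Lior < Nora < Aiko < Amir < Priya < Yosef < Chen < Udo < Gia.
Counting 3 from the largest end gives Chen.

Chen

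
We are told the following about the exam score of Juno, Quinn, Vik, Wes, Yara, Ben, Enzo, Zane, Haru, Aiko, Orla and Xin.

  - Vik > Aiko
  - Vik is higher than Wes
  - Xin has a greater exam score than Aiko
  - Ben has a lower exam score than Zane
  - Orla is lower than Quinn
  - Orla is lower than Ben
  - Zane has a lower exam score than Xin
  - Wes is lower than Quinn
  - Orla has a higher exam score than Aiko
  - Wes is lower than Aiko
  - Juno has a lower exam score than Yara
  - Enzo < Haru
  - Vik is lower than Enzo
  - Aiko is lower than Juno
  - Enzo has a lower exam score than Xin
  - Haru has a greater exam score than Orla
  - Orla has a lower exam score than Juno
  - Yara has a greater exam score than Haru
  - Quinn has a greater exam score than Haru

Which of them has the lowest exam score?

Chaining upward from Wes: directly above it, Aiko, Vik, Quinn; then Enzo, Orla, Juno, Xin; then Haru, Ben, Yara; then Zane.
That covers every other element, and nothing is given below Wes, so Wes is the lowest exam score.

Wes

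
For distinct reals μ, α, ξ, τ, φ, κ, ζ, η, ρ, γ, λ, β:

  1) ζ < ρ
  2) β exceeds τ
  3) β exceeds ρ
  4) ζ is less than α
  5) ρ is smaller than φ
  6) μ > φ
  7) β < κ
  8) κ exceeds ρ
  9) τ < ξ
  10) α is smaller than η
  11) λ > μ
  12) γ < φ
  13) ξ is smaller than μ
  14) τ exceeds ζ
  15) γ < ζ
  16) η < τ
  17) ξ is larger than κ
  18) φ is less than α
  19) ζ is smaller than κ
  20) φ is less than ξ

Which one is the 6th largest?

Chaining the given pairs: γ < ζ < ρ < φ < α < η < τ < β < κ < ξ < μ < λ.
Counting 6 from the largest end gives τ.

τ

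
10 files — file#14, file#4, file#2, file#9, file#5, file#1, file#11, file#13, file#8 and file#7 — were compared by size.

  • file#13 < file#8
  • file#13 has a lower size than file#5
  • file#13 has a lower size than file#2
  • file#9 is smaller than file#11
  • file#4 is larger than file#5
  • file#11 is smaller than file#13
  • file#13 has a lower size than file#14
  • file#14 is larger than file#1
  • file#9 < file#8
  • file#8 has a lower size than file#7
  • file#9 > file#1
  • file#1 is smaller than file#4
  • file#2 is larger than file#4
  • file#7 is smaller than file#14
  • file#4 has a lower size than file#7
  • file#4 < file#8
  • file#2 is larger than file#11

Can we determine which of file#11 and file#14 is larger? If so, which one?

file#14

file#11 < file#13 < file#5 < file#4 < file#8 < file#7 < file#14, by transitivity through file#13, file#5, file#4, file#8, file#7.
So file#14 is larger.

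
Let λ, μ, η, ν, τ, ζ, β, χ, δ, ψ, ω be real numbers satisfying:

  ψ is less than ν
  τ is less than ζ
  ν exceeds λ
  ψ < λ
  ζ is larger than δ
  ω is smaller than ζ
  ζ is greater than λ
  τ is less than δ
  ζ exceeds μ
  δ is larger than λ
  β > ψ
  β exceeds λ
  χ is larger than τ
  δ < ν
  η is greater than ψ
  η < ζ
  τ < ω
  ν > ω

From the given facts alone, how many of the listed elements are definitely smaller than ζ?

The elements the relations force below ζ are τ, ω, ψ, μ, λ, η, δ — no chain reaches any other.
That is 7.

7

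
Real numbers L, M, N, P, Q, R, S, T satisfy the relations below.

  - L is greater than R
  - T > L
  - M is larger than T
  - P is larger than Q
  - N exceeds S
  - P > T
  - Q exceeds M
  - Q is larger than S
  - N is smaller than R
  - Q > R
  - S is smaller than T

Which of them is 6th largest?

Piecing the relations together gives one ordering: S < N < R < L < T < M < Q < P.
The 6th largest is R.

R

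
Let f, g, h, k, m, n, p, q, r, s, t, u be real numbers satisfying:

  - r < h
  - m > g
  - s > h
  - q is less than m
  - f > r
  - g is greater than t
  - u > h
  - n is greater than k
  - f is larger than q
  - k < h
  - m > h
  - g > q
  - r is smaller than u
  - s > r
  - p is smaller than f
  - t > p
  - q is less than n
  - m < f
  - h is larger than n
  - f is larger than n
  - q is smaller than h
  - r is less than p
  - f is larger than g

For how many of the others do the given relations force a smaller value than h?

4

The elements the relations force below h are r, k, q, n — no chain reaches any other.
That is 4.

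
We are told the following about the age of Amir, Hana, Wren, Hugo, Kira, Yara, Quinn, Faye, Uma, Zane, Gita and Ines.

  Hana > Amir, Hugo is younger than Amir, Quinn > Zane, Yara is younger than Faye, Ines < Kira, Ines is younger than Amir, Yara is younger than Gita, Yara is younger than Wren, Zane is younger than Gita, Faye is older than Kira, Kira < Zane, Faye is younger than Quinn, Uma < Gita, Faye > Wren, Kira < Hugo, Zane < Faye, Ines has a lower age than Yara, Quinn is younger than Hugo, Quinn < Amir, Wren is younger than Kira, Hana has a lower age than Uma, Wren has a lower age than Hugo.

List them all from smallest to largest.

Ines < Yara < Wren < Kira < Zane < Faye < Quinn < Hugo < Amir < Hana < Uma < Gita

The consecutive links are each given: Ines < Yara; Yara < Wren; Wren < Kira; Kira < Zane; Zane < Faye; Faye < Quinn; Quinn < Hugo; Hugo < Amir; Amir < Hana; Hana < Uma; Uma < Gita.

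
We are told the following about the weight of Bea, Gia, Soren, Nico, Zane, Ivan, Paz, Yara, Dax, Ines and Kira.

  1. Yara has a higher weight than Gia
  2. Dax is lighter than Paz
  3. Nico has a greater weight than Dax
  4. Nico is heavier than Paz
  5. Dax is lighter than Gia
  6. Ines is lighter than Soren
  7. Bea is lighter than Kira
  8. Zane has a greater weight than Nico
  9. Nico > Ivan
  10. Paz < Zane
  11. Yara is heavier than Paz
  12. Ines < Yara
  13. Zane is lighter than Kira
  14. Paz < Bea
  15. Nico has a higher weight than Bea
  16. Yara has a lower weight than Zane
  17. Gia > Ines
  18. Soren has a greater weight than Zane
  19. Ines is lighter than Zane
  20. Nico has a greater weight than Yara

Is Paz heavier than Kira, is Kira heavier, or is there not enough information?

Kira

Paz < Yara < Nico < Zane < Kira, by transitivity through Yara, Nico, Zane.
So Kira is heavier.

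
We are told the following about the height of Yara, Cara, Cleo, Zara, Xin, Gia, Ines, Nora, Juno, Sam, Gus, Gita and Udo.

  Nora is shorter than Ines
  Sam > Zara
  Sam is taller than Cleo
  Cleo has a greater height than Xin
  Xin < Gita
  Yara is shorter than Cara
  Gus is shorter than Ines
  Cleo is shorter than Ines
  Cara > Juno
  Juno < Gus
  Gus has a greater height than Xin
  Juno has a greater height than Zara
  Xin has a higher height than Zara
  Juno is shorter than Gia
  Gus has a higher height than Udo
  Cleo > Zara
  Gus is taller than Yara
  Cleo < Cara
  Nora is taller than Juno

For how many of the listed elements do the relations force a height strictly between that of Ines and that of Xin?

2

The relations place Xin below Ines. An element lies strictly between them when it is forced above Xin and also forced below Ines.
Above Xin: {Cleo, Gita, Cara, Sam, Gus}. Below Ines: {Zara, Juno, Yara, Cleo, Nora, Udo, Gus}.
Intersection: {Cleo, Gus} — 2.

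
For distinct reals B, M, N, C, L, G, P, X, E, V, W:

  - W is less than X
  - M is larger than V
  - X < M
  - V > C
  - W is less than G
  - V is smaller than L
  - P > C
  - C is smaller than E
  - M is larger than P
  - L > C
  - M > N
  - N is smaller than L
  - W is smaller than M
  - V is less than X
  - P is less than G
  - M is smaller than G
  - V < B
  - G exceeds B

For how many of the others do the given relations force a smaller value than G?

8

Directly below G: W, B, P, M.
One step further: C, V, X, N (8 so far).
Nothing else is reachable below G; 8 in all.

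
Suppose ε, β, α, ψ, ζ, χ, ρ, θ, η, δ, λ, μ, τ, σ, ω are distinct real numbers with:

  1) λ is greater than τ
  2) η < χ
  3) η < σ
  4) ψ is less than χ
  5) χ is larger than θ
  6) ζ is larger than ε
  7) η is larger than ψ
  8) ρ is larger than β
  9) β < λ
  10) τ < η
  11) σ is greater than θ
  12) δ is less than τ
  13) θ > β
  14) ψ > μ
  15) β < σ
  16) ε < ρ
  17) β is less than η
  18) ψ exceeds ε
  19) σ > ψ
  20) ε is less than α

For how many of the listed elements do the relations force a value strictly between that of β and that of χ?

The relations place β below χ. An element lies strictly between them when it is forced above β and also forced below χ.
Above β: {λ, θ, ρ, η, σ}. Below χ: {δ, ε, τ, μ, ψ, θ, η}.
Intersection: {θ, η} — 2.

2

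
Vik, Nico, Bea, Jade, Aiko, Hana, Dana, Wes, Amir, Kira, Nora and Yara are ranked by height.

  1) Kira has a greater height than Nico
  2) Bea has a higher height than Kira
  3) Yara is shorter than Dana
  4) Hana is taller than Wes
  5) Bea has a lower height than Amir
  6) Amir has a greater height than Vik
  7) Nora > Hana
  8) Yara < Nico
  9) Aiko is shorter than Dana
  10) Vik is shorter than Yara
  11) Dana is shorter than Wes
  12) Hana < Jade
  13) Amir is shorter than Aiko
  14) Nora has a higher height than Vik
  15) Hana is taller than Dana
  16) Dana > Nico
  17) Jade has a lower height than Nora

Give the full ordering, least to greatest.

Vik < Yara < Nico < Kira < Bea < Amir < Aiko < Dana < Wes < Hana < Jade < Nora

Nothing is placed below Vik, so it is least; from there Vik < Yara; Yara < Nico; Nico < Kira; Kira < Bea; Bea < Amir; Amir < Aiko; Aiko < Dana; Dana < Wes; Wes < Hana; Hana < Jade; Jade < Nora, each given directly.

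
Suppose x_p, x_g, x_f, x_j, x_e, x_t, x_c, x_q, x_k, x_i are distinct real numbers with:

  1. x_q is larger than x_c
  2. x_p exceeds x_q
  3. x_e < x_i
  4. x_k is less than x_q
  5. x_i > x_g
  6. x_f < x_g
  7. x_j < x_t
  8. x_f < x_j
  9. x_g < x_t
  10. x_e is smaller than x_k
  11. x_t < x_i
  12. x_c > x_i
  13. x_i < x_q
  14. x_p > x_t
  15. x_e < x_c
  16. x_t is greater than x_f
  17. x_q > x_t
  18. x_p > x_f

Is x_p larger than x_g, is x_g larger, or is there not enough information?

x_p

Link the given pairs in sequence: x_g < x_t; x_t < x_i; x_i < x_c; x_c < x_q; x_q < x_p.
Chaining these gives x_g < x_t < x_i < x_c < x_q < x_p.
So x_p is larger.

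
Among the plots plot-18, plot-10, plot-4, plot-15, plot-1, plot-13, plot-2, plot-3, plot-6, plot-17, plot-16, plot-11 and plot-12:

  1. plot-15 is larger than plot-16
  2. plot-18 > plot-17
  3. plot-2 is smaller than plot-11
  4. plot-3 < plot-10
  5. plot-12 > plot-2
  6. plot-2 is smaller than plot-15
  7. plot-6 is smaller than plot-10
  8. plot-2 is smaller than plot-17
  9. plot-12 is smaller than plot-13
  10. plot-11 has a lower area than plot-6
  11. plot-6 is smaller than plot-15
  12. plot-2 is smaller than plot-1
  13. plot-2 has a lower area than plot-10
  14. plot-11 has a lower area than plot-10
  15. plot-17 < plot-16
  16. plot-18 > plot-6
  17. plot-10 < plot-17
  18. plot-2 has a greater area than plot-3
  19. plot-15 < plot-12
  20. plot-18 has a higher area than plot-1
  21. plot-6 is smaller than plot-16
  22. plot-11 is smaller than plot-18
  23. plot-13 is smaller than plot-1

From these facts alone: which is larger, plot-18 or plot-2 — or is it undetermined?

plot-18

The relevant relations are plot-2 < plot-11; plot-11 < plot-6; plot-6 < plot-10; plot-10 < plot-17; plot-17 < plot-16; plot-16 < plot-15; plot-15 < plot-12; plot-12 < plot-13; plot-13 < plot-1; plot-1 < plot-18.
Chaining these gives plot-2 < plot-11 < plot-6 < plot-10 < plot-17 < plot-16 < plot-15 < plot-12 < plot-13 < plot-1 < plot-18.
So plot-18 is larger.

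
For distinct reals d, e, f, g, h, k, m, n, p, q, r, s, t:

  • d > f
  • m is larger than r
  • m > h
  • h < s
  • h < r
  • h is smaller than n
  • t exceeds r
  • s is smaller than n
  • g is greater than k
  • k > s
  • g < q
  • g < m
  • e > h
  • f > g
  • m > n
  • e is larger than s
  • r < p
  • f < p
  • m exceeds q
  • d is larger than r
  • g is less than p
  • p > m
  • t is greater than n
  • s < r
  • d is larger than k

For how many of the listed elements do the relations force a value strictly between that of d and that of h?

Chaining upward from h reaches: s, k, r, n, g, q, t, f, m, p, e.
Chaining downward from d reaches: s, k, r, g, f.
Strictly between h and d are those in both lists: s, k, r, g, f — 5 elements.

5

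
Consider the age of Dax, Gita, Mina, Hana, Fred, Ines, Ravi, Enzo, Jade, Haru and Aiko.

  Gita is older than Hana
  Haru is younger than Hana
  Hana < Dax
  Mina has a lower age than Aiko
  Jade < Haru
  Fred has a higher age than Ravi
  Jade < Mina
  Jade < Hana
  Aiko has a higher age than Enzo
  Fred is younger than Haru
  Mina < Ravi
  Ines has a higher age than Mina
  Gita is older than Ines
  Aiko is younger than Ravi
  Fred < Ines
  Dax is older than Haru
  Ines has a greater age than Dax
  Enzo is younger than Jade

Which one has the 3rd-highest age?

Chaining the given pairs: Enzo < Jade < Mina < Aiko < Ravi < Fred < Haru < Hana < Dax < Ines < Gita.
The 3rd largest is Dax.

Dax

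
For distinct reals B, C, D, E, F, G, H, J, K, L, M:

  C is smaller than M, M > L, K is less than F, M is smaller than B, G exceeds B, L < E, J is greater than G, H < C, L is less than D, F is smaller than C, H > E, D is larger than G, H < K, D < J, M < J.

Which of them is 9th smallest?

G

Piecing the relations together gives one ordering: L < E < H < K < F < C < M < B < G < D < J.
Counting 9 from the smallest end gives G.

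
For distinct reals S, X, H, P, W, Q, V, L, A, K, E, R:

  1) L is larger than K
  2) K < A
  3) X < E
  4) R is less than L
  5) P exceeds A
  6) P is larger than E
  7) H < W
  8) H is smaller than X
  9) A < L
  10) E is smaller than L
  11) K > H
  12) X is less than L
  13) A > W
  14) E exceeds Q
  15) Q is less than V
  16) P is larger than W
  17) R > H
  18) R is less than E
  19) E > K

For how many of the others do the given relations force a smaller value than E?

Directly below E: R, Q, K, X.
One step further: H (5 so far).
No other element is forced below E by the given relations, so the count is 5.

5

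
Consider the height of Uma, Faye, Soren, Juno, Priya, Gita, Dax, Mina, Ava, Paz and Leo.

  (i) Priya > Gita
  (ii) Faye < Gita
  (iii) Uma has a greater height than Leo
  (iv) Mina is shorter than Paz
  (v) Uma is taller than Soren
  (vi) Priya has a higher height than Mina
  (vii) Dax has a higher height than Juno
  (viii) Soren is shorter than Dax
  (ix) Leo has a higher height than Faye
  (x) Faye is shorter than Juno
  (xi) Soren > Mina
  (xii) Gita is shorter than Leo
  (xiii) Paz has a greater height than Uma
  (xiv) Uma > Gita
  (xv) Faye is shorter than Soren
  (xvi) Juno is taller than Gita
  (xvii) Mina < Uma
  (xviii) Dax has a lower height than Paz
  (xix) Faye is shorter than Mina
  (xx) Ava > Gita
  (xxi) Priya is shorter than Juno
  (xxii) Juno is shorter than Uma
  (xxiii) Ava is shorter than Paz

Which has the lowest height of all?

Gita is not least since Faye < Gita; Mina is not least since Faye < Mina; Soren is not least since Faye < Soren; Priya is not least since Mina < Priya; Juno is not least since Faye < Juno; Ava is not least since Gita < Ava; Dax is not least since Soren < Dax; Leo is not least since Faye < Leo; Uma is not least since Leo < Uma; Paz is not least since Dax < Paz.
Only Faye has nothing below it, so Faye is the lowest height.

Faye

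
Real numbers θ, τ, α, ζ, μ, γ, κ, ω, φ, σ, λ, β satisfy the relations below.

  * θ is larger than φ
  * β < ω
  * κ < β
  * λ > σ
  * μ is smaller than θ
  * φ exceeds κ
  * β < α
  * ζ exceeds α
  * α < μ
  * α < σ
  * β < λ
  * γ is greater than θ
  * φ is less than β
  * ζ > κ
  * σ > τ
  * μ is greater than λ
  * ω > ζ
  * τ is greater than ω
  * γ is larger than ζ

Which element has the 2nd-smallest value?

Chaining the given pairs: κ < φ < β < α < ζ < ω < τ < σ < λ < μ < θ < γ.
Counting 2 from the smallest end gives φ.

φ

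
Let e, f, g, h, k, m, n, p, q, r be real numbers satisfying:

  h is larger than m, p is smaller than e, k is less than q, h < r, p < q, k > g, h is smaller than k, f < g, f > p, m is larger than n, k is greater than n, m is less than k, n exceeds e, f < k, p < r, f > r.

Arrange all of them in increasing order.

p < e < n < m < h < r < f < g < k < q

Each adjacent pair is fixed by a given relation: p < e; e < n; n < m; m < h; h < r; r < f; f < g; g < k; k < q. Chaining them end to end gives the full order.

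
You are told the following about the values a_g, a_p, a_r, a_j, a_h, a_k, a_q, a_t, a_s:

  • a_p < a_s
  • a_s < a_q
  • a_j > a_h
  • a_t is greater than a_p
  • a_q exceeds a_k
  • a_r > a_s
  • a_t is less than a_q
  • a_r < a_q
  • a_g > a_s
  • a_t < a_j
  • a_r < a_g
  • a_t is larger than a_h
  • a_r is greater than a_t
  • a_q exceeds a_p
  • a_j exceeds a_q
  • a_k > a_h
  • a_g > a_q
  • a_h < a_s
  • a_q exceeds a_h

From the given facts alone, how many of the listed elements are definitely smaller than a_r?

The elements the relations force below a_r are a_h, a_p, a_t, a_s — no chain reaches any other.
That is 4.

4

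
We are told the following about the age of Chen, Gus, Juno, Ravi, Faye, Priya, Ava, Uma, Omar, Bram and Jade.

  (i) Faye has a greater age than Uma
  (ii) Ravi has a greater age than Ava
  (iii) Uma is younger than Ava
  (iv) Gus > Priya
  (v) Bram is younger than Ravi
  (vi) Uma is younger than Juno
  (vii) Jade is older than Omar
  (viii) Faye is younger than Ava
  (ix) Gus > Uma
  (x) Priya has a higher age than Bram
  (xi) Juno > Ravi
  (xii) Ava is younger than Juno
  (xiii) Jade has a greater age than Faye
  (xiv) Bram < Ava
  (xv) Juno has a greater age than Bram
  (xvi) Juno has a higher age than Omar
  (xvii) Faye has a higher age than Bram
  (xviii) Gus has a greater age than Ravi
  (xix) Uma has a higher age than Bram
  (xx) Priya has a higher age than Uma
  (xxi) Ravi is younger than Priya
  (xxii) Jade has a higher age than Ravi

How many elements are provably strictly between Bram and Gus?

The relations place Bram below Gus. An element lies strictly between them when it is forced above Bram and also forced below Gus.
Above Bram: {Uma, Faye, Ava, Ravi, Juno, Priya, Jade}. Below Gus: {Uma, Faye, Ava, Ravi, Priya}.
Intersection: {Uma, Faye, Ava, Ravi, Priya} — 5.

5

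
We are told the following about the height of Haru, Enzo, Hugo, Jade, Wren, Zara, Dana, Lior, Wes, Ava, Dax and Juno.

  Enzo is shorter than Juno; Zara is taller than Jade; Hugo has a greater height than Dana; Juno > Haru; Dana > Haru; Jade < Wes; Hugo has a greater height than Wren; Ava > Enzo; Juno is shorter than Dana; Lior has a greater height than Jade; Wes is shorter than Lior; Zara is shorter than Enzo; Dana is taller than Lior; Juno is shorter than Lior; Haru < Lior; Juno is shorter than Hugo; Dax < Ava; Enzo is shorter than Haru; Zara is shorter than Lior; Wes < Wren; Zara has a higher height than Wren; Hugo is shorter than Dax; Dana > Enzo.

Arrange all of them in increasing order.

Nothing is placed below Jade, so it is least; from there Jade < Wes; Wes < Wren; Wren < Zara; Zara < Enzo; Enzo < Haru; Haru < Juno; Juno < Lior; Lior < Dana; Dana < Hugo; Hugo < Dax; Dax < Ava, each given directly.

Jade < Wes < Wren < Zara < Enzo < Haru < Juno < Lior < Dana < Hugo < Dax < Ava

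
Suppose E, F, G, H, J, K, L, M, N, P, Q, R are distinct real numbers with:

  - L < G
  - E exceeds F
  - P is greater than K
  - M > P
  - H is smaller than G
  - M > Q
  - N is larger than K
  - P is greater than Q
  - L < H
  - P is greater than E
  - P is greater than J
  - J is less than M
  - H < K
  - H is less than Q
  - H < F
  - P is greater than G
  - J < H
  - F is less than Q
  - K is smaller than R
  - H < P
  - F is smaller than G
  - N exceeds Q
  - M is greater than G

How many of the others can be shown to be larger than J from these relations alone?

10

From J the given relations immediately reach H, P, M.
From those, K, F, Q, G — 7 in total.
From those, N, R, E — 10 in total.
Nothing else is reachable above J; 10 in all.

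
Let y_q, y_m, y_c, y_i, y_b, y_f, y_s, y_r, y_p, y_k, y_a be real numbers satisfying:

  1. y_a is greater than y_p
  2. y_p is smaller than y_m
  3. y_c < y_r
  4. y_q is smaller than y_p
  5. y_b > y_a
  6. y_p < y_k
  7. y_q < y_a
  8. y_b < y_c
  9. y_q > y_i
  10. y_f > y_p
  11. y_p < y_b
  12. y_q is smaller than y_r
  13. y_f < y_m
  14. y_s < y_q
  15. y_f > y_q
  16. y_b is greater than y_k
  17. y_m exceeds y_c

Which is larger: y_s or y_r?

Chaining the given relations: y_s < y_q < y_p < y_k < y_b < y_c < y_r.
So y_s < y_r; y_r is the larger of the two.

y_r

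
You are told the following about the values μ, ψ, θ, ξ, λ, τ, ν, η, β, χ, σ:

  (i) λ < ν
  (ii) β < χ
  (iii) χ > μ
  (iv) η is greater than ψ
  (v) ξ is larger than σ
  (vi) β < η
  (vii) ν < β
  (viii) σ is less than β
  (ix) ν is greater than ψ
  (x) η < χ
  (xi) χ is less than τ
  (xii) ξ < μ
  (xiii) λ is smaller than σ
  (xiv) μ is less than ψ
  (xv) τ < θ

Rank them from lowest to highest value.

λ < σ < ξ < μ < ψ < ν < β < η < χ < τ < θ

Each adjacent pair is fixed by a given relation: λ < σ; σ < ξ; ξ < μ; μ < ψ; ψ < ν; ν < β; β < η; η < χ; χ < τ; τ < θ. Chaining them end to end gives the full order.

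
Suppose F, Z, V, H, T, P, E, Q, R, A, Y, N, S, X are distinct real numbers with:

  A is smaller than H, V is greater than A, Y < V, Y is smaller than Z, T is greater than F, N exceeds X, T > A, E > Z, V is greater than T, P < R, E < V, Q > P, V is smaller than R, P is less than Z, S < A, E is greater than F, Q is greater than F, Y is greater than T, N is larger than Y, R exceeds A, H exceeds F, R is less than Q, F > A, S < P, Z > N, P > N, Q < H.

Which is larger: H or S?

The relevant relations are S < A; A < F; F < T; T < Y; Y < N; N < P; P < Z; Z < E; E < V; V < R; R < Q; Q < H.
Together: S < A < F < T < Y < N < P < Z < E < V < R < Q < H.
So S < H; H is the larger of the two.

H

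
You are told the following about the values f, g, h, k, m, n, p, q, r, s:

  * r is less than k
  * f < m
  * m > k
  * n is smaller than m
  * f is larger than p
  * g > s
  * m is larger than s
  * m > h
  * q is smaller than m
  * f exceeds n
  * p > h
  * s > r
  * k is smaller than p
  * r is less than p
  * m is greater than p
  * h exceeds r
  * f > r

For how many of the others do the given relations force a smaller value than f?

Directly below f: r, n, p.
One step further: h, k (5 so far).
No other element is forced below f by the given relations, so the count is 5.

5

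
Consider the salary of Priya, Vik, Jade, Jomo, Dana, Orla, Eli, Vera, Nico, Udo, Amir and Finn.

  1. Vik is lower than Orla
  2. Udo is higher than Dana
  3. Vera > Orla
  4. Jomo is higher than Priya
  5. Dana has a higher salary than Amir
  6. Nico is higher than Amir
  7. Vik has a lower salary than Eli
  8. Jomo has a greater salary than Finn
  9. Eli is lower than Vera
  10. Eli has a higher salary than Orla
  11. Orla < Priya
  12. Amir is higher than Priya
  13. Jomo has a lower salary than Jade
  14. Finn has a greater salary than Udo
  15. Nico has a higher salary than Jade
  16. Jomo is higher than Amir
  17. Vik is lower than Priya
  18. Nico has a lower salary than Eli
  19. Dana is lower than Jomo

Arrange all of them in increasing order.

Vik < Orla < Priya < Amir < Dana < Udo < Finn < Jomo < Jade < Nico < Eli < Vera

Each adjacent pair is fixed by a given relation: Vik < Orla; Orla < Priya; Priya < Amir; Amir < Dana; Dana < Udo; Udo < Finn; Finn < Jomo; Jomo < Jade; Jade < Nico; Nico < Eli; Eli < Vera. Chaining them end to end gives the full order.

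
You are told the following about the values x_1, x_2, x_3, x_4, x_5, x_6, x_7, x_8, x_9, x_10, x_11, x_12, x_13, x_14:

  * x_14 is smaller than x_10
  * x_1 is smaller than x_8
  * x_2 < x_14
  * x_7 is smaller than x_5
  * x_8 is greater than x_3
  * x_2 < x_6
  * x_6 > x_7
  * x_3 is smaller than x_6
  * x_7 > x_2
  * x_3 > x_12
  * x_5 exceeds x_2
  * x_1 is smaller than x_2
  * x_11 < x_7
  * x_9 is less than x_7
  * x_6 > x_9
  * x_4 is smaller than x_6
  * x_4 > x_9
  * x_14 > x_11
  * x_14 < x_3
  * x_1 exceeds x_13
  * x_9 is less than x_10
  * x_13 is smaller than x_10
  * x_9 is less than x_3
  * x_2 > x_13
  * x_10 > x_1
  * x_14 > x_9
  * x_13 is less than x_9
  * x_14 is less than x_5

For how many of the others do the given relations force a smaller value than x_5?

7

The elements the relations force below x_5 are x_13, x_1, x_11, x_2, x_9, x_14, x_7 — no chain reaches any other.
That is 7.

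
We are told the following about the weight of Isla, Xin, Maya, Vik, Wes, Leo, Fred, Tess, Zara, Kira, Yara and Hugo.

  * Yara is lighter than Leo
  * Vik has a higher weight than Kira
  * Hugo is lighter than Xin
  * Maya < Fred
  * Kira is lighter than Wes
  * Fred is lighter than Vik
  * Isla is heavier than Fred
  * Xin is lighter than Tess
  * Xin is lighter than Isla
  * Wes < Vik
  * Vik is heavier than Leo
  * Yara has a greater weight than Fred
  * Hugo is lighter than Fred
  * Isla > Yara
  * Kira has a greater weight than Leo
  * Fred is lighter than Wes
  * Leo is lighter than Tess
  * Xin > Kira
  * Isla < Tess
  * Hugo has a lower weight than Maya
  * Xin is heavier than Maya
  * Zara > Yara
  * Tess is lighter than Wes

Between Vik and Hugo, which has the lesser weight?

Hugo

Hugo < Maya and Maya < Fred give Hugo < Fred.
Then Fred < Yara extends the chain to Yara.
Then Yara < Leo extends the chain to Leo.
With Leo < Kira: Hugo < Maya < Fred < Yara < Leo < Kira.
Then Kira < Xin extends the chain to Xin.
With Xin < Isla: Hugo < Maya < Fred < Yara < Leo < Kira < Xin < Isla.
With Isla < Tess: Hugo < Maya < Fred < Yara < Leo < Kira < Xin < Isla < Tess.
Then Tess < Wes extends the chain to Wes.
Then Wes < Vik extends the chain to Vik.
So Hugo < Vik; Hugo is the lighter of the two.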